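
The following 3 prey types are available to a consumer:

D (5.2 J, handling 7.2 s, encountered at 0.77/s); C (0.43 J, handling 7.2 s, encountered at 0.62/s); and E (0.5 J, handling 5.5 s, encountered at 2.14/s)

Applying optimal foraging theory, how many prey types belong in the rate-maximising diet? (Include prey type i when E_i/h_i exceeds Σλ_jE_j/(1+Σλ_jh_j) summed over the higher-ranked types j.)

1

E/h in descending order: D 0.722, E 0.0909, C 0.0597 J/s. The optimal diet is the largest prefix of this list for which every included type satisfies E_i/h_i > R on the types above it.
Rate on top 1: 0.6119. E: 0.0909 < 0.6119 → exclude; stop.
Optimal diet: D — 1 of 3 types.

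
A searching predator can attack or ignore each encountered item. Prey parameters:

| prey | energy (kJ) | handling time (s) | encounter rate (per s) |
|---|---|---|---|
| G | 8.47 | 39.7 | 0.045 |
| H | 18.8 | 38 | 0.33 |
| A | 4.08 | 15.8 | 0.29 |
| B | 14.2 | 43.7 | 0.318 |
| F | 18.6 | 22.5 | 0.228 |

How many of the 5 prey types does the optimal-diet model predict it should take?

1

E/h in descending order: F 0.827, H 0.495, B 0.325, A 0.258, G 0.213 kJ/s. The optimal diet is the largest prefix of this list for which every included type satisfies E_i/h_i > R on the types above it.
Rate on top 1: 0.6918. H: 0.495 < 0.6918 → exclude; stop.
Optimal diet: F — 1 of 5 types.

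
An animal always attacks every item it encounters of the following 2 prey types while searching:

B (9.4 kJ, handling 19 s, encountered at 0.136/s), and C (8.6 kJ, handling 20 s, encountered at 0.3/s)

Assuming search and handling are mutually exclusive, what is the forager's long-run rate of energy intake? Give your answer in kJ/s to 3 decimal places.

0.403 kJ/s

R = Σλ_iE_i / (1 + Σλ_ih_i)
Numerator: 0.136×9.4 + 0.3×8.6 = 3.858
Denominator: 1 + 0.136×19 + 0.3×20 = 9.584
R = 3.858/9.584 = 0.4026 kJ/s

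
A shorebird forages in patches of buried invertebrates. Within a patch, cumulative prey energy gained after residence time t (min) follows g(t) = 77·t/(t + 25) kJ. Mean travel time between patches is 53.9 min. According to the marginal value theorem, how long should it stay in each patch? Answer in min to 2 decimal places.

36.71 min

Optimal t* satisfies g'(t*) = g(t*)/(T + t*).
g'(t) = 77·25/(t + 25)². Setting 77·25/(t+25)² = 77t/[(t+25)(53.9+t)] gives 25(53.9+t) = t(t+25), so t² = 25×53.9 = 1348.
t* = √1348 = 36.71 min.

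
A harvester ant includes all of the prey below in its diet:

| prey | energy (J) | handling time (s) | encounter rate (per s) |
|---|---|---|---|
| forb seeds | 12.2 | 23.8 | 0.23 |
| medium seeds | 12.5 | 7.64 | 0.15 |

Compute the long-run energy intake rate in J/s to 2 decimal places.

Energy encountered per unit search time: 0.23×12.2 + 0.15×12.5 = 4.681 J/s.
Handling time per unit search time: 0.23×23.8 + 0.15×7.64 = 6.62.
Rate = 4.681/(1 + 6.62) = 0.6143 J/s.

0.61 J/s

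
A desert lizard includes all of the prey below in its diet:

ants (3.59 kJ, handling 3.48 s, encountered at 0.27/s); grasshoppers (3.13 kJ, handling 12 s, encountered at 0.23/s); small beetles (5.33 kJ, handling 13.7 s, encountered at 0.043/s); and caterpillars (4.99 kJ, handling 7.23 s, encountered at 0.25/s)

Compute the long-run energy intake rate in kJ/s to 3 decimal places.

R = Σλ_iE_i / (1 + Σλ_ih_i)
Numerator: 0.27×3.59 + 0.23×3.13 + 0.043×5.33 + 0.25×4.99 = 3.166
Denominator: 1 + 0.27×3.48 + 0.23×12 + 0.043×13.7 + 0.25×7.23 = 7.096
R = 3.166/7.096 = 0.4461 kJ/s

0.446 kJ/s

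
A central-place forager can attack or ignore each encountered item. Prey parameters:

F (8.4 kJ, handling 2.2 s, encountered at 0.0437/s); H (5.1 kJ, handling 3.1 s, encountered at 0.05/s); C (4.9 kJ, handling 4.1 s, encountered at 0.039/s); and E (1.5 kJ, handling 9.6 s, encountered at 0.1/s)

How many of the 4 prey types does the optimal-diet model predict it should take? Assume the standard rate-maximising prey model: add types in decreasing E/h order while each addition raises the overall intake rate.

E/h in descending order: F 3.82, H 1.65, C 1.2, E 0.156 kJ/s. The optimal diet is the largest prefix of this list for which every included type satisfies E_i/h_i > R on the types above it.
Rate on top 1: 0.3349. H: 1.65 > 0.3349 → include.
Rate on top 2: 0.4972. C: 1.2 > 0.4972 → include.
Rate on top 3: 0.5763. E: 0.156 < 0.5763 → exclude; stop.
Optimal diet: F, H, C — 3 of 4 types.

3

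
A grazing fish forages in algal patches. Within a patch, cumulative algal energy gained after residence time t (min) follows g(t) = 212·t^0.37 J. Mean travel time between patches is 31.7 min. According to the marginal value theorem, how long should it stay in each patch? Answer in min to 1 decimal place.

18.6 min

Optimal t* satisfies g'(t*) = g(t*)/(T + t*).
g'(t) = 0.37·212·t^-0.63. Setting 0.37·212·t^-0.63 = 212·t^0.37/(31.7+t) gives 0.37(31.7+t) = t, so 0.63·t = 0.37×31.7.
t* = 0.37×31.7/0.63 = 18.62 min.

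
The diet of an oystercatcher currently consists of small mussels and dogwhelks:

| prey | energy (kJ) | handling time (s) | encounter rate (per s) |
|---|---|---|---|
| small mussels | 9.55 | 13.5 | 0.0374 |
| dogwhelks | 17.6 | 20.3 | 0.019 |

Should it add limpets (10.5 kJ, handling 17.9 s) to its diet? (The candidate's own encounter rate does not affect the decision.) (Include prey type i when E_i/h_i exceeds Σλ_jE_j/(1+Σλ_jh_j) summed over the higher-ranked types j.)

On small mussels and dogwhelks alone, R = ΣλE/(1+Σλh) = 0.6916/1.891 = 0.3658 kJ/s.
Profitability of limpets: 10.5/17.9 = 0.5866 kJ/s.
0.5866 > 0.3658, so adding limpets raises the average — include it.

Yes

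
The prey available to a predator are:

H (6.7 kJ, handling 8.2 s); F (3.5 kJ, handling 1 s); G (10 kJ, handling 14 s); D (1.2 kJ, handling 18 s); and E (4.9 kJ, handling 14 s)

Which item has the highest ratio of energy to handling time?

F

In descending order of E/h:
F: 3.5/1 = 3.5 kJ/s
H: 6.7/8.2 = 0.817 kJ/s
G: 10/14 = 0.714 kJ/s
E: 4.9/14 = 0.35 kJ/s
D: 1.2/18 = 0.0667 kJ/s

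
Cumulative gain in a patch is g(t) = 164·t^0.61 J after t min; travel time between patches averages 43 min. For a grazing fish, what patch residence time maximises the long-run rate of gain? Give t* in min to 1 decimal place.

67.3 min

Optimal t* satisfies g'(t*) = g(t*)/(T + t*).
g'(t) = 0.61·164·t^-0.39. Setting 0.61·164·t^-0.39 = 164·t^0.61/(43+t) gives 0.61(43+t) = t, so 0.39·t = 0.61×43.
t* = 0.61×43/0.39 = 67.26 min.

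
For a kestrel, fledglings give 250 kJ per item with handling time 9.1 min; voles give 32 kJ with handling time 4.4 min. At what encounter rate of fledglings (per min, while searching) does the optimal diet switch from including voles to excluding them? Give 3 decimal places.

At the threshold, the rate on fledglings alone equals the profitability of voles: λ·250/(1 + λ·9.1) = 32/4.4 = 7.273.
Rearranging, λ(250 − 7.273×9.1) = 7.273, so λ = 7.273/183.8 = 0.03956 per min.

0.040 per min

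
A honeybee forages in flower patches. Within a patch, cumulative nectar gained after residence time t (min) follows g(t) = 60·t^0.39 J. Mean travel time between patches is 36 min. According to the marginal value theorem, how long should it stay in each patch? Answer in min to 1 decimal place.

By the marginal value theorem, leave when the instantaneous gain rate g'(t) equals the habitat-wide average g(t)/(T + t).
g'(t) = 0.39·60·t^-0.61. Setting 0.39·60·t^-0.61 = 60·t^0.39/(36+t) gives 0.39(36+t) = t, so 0.61·t = 0.39×36.
t* = 0.39×36/0.61 = 23.02 min.

23.0 min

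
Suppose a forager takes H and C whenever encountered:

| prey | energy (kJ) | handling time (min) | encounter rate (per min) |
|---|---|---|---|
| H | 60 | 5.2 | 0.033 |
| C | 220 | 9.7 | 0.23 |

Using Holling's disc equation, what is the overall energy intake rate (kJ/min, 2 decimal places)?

R = (0.033×60 + 0.23×220) / (1 + 0.033×5.2 + 0.23×9.7) = 52.58/3.403 = 15.45 kJ/min.

15.45 kJ/min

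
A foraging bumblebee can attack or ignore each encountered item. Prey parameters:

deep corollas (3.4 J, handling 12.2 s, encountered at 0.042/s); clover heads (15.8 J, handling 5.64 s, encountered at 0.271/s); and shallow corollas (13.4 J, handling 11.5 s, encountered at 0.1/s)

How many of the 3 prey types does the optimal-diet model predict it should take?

Rank by E/h (J/s): clover heads 2.8, shallow corollas 1.17, deep corollas 0.279. Include each in turn until the next type's E/h falls below the running intake rate.
Rate on top 1: 1.693. shallow corollas: 1.17 < 1.693 → exclude; stop.
Optimal diet: clover heads — 1 of 3 types.

1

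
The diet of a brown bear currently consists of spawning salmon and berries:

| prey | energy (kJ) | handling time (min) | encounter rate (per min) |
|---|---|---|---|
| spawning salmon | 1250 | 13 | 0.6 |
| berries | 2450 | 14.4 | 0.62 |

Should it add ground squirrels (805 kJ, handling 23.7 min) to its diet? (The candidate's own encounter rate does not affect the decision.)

Current rate: (0.6×1250 + 0.62×2450)/(1 + 0.6×13 + 0.62×14.4) = 128 kJ/min.
ground squirrels: E/h = 805/23.7 = 33.97 kJ/min.
Since 33.97 < R, time spent handling ground squirrels is better spent searching.

No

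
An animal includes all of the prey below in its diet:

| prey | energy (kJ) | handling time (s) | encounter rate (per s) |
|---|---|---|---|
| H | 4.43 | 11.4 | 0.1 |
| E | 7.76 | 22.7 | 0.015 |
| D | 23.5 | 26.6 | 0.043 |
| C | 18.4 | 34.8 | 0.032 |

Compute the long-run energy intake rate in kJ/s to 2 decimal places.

0.46 kJ/s

Energy encountered per unit search time: 0.1×4.43 + 0.015×7.76 + 0.043×23.5 + 0.032×18.4 = 2.159 kJ/s.
Handling time per unit search time: 0.1×11.4 + 0.015×22.7 + 0.043×26.6 + 0.032×34.8 = 3.738.
Rate = 2.159/(1 + 3.738) = 0.4556 kJ/s.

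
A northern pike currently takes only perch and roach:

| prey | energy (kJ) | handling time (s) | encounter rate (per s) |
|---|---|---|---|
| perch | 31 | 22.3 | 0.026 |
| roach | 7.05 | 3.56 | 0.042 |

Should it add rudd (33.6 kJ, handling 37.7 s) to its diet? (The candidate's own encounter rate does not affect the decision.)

Intake rate on the current diet: R = (0.026×31 + 0.042×7.05) / (1 + 0.026×22.3 + 0.042×3.56) = 1.102/1.729 = 0.6373 kJ/s.
rudd: E/h = 33.6/37.7 = 0.8912 kJ/s.
0.8912 > 0.6373, so adding rudd raises the average — include it.

Yes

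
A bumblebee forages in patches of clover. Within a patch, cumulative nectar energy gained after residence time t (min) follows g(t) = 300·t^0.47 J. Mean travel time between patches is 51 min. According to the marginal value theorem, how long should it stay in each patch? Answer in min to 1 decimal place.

45.2 min

Maximise g(t)/(T+t): set derivative to zero → g'(t)(T+t) = g(t).
g'(t) = 0.47·300·t^-0.53. Setting 0.47·300·t^-0.53 = 300·t^0.47/(51+t) gives 0.47(51+t) = t, so 0.53·t = 0.47×51.
t* = 0.47×51/0.53 = 45.23 min.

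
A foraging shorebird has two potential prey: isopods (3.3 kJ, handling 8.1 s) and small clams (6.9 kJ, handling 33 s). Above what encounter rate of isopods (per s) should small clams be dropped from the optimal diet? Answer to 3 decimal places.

0.130 per s

The zero-one rule: include small clams iff E₂/h₂ > λE₁/(1+λh₁). Equality gives the switch point.
λE₁h₂ = E₂ + λE₂h₁ ⇒ λ = E₂/(E₁h₂ − E₂h₁) = 6.9/(108.9 − 55.89) = 0.1302 per s.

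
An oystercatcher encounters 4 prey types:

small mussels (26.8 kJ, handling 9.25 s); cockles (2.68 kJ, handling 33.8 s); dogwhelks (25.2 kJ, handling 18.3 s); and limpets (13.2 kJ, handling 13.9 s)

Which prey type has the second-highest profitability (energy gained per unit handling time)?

In descending order of E/h:
small mussels: 26.8/9.25 = 2.9 kJ/s
dogwhelks: 25.2/18.3 = 1.38 kJ/s
limpets: 13.2/13.9 = 0.95 kJ/s
cockles: 2.68/33.8 = 0.0793 kJ/s

dogwhelks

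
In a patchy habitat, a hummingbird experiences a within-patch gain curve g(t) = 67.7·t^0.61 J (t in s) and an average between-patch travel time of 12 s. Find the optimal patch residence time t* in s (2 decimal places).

18.77 s

Maximise g(t)/(T+t): set derivative to zero → g'(t)(T+t) = g(t).
g'(t) = 0.61·67.7·t^-0.39. Setting 0.61·67.7·t^-0.39 = 67.7·t^0.61/(12+t) gives 0.61(12+t) = t, so 0.39·t = 0.61×12.
t* = 0.61×12/0.39 = 18.77 s.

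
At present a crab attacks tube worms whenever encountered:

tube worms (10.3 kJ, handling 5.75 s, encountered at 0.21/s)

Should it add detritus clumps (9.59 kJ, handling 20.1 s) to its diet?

Current rate: (0.21×10.3)/(1 + 0.21×5.75) = 0.9798 kJ/s.
detritus clumps: E/h = 9.59/20.1 = 0.4771 kJ/s.
0.4771 < 0.9798, so adding detritus clumps would lower the average — exclude it.

No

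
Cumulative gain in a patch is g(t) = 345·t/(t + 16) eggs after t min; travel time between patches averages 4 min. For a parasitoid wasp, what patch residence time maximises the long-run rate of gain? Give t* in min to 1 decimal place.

Optimal t* satisfies g'(t*) = g(t*)/(T + t*).
g'(t) = 345·16/(t + 16)². Setting 345·16/(t+16)² = 345t/[(t+16)(4+t)] gives 16(4+t) = t(t+16), so t² = 16×4 = 64.
t* = √64 = 8 min.

8.0 min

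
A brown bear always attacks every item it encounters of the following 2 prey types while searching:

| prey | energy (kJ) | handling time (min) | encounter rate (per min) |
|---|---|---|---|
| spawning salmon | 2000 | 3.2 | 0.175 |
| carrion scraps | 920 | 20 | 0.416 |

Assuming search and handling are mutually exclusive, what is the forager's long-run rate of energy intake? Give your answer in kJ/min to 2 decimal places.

74.16 kJ/min

R = (0.175×2000 + 0.416×920) / (1 + 0.175×3.2 + 0.416×20) = 732.7/9.88 = 74.16 kJ/min.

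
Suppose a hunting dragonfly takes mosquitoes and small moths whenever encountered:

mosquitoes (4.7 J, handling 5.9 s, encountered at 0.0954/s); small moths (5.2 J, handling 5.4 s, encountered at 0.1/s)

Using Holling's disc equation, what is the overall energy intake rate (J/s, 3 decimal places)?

0.461 J/s

Energy encountered per unit search time: 0.0954×4.7 + 0.1×5.2 = 0.9684 J/s.
Handling time per unit search time: 0.0954×5.9 + 0.1×5.4 = 1.103.
Rate = 0.9684/(1 + 1.103) = 0.4605 J/s.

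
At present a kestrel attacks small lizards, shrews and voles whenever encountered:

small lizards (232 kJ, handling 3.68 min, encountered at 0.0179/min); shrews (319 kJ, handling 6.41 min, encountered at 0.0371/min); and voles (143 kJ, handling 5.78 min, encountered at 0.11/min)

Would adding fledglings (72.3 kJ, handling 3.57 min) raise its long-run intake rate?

Intake rate on the current diet: R = (0.0179×232 + 0.0371×319 + 0.11×143) / (1 + 0.0179×3.68 + 0.0371×6.41 + 0.11×5.78) = 31.72/1.939 = 16.35 kJ/min.
Profitability of fledglings: 72.3/3.57 = 20.25 kJ/min.
20.25 > 16.35, so adding fledglings raises the average — include it.

Yes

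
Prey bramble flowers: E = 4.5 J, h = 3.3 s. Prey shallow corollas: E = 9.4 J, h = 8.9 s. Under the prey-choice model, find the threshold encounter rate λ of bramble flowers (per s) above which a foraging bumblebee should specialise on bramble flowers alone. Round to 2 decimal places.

1.04 per s

Drop shallow corollas once their profitability E₂/h₂ falls below the rate achievable on bramble flowers alone: E₂/h₂ = λE₁/(1 + λh₁).
Solve for λ: λE₁h₂ = E₂(1 + λh₁) → λ(E₁h₂ − E₂h₁) = E₂ → λ = E₂/(E₁h₂ − E₂h₁).
λ = 9.4/(4.5×8.9 − 9.4×3.3) = 9.4/9.03 = 1.041 per s.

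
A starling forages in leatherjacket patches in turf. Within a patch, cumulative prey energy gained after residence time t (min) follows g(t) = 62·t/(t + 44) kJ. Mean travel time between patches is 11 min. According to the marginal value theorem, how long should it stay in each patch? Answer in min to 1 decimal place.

22.0 min

Maximise g(t)/(T+t): set derivative to zero → g'(t)(T+t) = g(t).
g'(t) = 62·44/(t + 44)². Setting 62·44/(t+44)² = 62t/[(t+44)(11+t)] gives 44(11+t) = t(t+44), so t² = 44×11 = 484.
t* = √484 = 22 min.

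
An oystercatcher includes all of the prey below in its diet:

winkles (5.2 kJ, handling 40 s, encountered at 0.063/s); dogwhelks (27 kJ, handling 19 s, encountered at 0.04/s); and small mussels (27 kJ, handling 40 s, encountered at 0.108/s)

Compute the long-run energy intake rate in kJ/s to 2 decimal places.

0.50 kJ/s

R = Σλ_iE_i / (1 + Σλ_ih_i)
Numerator: 0.063×5.2 + 0.04×27 + 0.108×27 = 4.324
Denominator: 1 + 0.063×40 + 0.04×19 + 0.108×40 = 8.6
R = 4.324/8.6 = 0.5027 kJ/s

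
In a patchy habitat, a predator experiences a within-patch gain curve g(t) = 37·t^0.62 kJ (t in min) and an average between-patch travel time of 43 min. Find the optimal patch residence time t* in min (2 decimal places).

By the marginal value theorem, leave when the instantaneous gain rate g'(t) equals the habitat-wide average g(t)/(T + t).
g'(t) = 0.62·37·t^-0.38. Setting 0.62·37·t^-0.38 = 37·t^0.62/(43+t) gives 0.62(43+t) = t, so 0.38·t = 0.62×43.
t* = 0.62×43/0.38 = 70.16 min.

70.16 min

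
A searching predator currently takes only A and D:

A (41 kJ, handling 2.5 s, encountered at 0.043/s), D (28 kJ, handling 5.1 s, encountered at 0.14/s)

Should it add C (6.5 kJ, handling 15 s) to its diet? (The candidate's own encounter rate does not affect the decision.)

Intake rate on the current diet: R = (0.043×41 + 0.14×28) / (1 + 0.043×2.5 + 0.14×5.1) = 5.683/1.821 = 3.12 kJ/s.
C: E/h = 6.5/15 = 0.4333 kJ/s.
0.4333 < 3.12, so adding C would lower the average — exclude it.

No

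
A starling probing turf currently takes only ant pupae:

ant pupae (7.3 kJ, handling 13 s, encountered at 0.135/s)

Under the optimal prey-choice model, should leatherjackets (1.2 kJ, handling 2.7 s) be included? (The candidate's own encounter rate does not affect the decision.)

On ant pupae alone, R = ΣλE/(1+Σλh) = 0.9855/2.755 = 0.3577 kJ/s.
Profitability of leatherjackets: 1.2/2.7 = 0.4444 kJ/s.
0.4444 > 0.3577, so adding leatherjackets raises the average — include it.

Yes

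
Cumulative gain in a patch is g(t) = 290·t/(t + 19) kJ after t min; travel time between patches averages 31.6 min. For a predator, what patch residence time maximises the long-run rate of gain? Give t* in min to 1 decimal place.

Maximise g(t)/(T+t): set derivative to zero → g'(t)(T+t) = g(t).
g'(t) = 290·19/(t + 19)². Setting 290·19/(t+19)² = 290t/[(t+19)(31.6+t)] gives 19(31.6+t) = t(t+19), so t² = 19×31.6 = 600.4.
t* = √600.4 = 24.5 min.

24.5 min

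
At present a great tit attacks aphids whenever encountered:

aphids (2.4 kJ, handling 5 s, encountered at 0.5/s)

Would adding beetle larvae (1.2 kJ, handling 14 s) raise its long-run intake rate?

No

On aphids alone, R = ΣλE/(1+Σλh) = 1.2/3.5 = 0.3429 kJ/s.
Profitability of beetle larvae: 1.2/14 = 0.08571 kJ/s.
Since 0.08571 < R, time spent handling beetle larvae is better spent searching.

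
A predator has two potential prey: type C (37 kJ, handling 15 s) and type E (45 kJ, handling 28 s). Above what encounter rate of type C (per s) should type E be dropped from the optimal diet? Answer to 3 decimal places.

0.125 per s

At the threshold, the rate on type C alone equals the profitability of type E: λ·37/(1 + λ·15) = 45/28 = 1.607.
Rearranging, λ(37 − 1.607×15) = 1.607, so λ = 1.607/12.89 = 0.1247 per s.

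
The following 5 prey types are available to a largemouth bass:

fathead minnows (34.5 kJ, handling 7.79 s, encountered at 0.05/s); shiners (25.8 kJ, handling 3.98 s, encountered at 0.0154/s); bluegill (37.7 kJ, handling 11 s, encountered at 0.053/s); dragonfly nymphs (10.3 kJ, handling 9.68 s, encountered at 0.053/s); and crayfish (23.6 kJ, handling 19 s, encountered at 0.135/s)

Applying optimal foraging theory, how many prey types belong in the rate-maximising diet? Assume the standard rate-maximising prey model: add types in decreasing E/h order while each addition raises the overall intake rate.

E/h in descending order: shiners 6.48, fathead minnows 4.43, bluegill 3.43, crayfish 1.24, dragonfly nymphs 1.06 kJ/s. The optimal diet is the largest prefix of this list for which every included type satisfies E_i/h_i > R on the types above it.
Rate on top 1: 0.3744. fathead minnows: 4.43 > 0.3744 → include.
Rate on top 2: 1.463. bluegill: 3.43 > 1.463 → include.
Rate on top 3: 2.026. crayfish: 1.24 < 2.026 → exclude; stop.
Optimal diet: shiners, fathead minnows, bluegill — 3 of 5 types.

3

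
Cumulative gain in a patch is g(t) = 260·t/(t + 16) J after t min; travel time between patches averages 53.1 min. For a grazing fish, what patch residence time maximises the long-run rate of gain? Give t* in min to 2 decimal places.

By the marginal value theorem, leave when the instantaneous gain rate g'(t) equals the habitat-wide average g(t)/(T + t).
g'(t) = 260·16/(t + 16)². Setting 260·16/(t+16)² = 260t/[(t+16)(53.1+t)] gives 16(53.1+t) = t(t+16), so t² = 16×53.1 = 849.6.
t* = √849.6 = 29.15 min.

29.15 min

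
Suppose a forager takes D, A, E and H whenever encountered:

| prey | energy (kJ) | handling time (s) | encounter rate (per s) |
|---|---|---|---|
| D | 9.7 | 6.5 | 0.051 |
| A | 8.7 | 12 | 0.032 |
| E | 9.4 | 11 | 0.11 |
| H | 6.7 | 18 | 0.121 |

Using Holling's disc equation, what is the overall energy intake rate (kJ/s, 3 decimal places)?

0.513 kJ/s

Energy encountered per unit search time: 0.051×9.7 + 0.032×8.7 + 0.11×9.4 + 0.121×6.7 = 2.618 kJ/s.
Handling time per unit search time: 0.051×6.5 + 0.032×12 + 0.11×11 + 0.121×18 = 4.103.
Rate = 2.618/(1 + 4.103) = 0.5129 kJ/s.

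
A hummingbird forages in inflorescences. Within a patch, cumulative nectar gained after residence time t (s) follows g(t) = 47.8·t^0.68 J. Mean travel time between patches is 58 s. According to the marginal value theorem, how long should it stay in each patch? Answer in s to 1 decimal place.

Optimal t* satisfies g'(t*) = g(t*)/(T + t*).
g'(t) = 0.68·47.8·t^-0.32. Setting 0.68·47.8·t^-0.32 = 47.8·t^0.68/(58+t) gives 0.68(58+t) = t, so 0.32·t = 0.68×58.
t* = 0.68×58/0.32 = 123.3 s.

123.3 s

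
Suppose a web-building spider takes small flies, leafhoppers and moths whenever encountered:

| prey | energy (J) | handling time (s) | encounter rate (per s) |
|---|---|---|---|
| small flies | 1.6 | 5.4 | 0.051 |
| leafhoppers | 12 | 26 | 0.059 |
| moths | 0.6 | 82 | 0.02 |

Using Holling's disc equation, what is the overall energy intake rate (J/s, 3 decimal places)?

0.180 J/s

R = (0.051×1.6 + 0.059×12 + 0.02×0.6) / (1 + 0.051×5.4 + 0.059×26 + 0.02×82) = 0.8016/4.449 = 0.1802 J/s.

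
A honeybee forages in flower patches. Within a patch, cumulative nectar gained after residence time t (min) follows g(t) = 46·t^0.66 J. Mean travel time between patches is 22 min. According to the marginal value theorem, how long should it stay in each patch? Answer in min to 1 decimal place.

By the marginal value theorem, leave when the instantaneous gain rate g'(t) equals the habitat-wide average g(t)/(T + t).
g'(t) = 0.66·46·t^-0.34. Setting 0.66·46·t^-0.34 = 46·t^0.66/(22+t) gives 0.66(22+t) = t, so 0.34·t = 0.66×22.
t* = 0.66×22/0.34 = 42.71 min.

42.7 min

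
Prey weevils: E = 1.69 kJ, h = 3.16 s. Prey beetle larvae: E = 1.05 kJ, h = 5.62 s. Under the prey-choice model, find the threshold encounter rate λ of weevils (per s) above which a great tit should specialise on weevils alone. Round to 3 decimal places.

0.170 per s

At the threshold, the rate on weevils alone equals the profitability of beetle larvae: λ·1.69/(1 + λ·3.16) = 1.05/5.62 = 0.1868.
Rearranging, λ(1.69 − 0.1868×3.16) = 0.1868, so λ = 0.1868/1.1 = 0.1699 per s.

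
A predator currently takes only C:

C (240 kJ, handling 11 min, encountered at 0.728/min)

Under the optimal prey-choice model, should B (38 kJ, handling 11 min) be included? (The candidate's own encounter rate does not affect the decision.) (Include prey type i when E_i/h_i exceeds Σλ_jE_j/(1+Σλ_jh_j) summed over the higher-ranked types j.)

No

Intake rate on the current diet: R = (0.728×240) / (1 + 0.728×11) = 174.7/9.008 = 19.4 kJ/min.
Profitability of B: 38/11 = 3.455 kJ/min.
3.455 < 19.4, so adding B would lower the average — exclude it.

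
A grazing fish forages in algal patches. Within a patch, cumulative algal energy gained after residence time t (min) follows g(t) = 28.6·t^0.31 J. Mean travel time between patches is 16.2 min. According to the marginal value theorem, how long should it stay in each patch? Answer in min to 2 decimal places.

7.28 min

Optimal t* satisfies g'(t*) = g(t*)/(T + t*).
g'(t) = 0.31·28.6·t^-0.69. Setting 0.31·28.6·t^-0.69 = 28.6·t^0.31/(16.2+t) gives 0.31(16.2+t) = t, so 0.69·t = 0.31×16.2.
t* = 0.31×16.2/0.69 = 7.278 min.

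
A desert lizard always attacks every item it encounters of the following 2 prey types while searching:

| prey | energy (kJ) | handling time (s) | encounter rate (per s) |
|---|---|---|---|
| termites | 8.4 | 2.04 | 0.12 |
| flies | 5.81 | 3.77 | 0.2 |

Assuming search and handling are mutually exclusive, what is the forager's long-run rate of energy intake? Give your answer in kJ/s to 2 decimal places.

1.09 kJ/s

R = (0.12×8.4 + 0.2×5.81) / (1 + 0.12×2.04 + 0.2×3.77) = 2.17/1.999 = 1.086 kJ/s.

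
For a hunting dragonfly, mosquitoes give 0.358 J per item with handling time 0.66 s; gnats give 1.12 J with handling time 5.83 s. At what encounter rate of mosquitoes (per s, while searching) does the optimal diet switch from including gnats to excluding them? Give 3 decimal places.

At the threshold, the rate on mosquitoes alone equals the profitability of gnats: λ·0.358/(1 + λ·0.66) = 1.12/5.83 = 0.1921.
Rearranging, λ(0.358 − 0.1921×0.66) = 0.1921, so λ = 0.1921/0.2312 = 0.8309 per s.

0.831 per s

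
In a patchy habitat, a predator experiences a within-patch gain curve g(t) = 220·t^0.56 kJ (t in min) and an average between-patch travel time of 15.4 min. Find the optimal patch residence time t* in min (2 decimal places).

Maximise g(t)/(T+t): set derivative to zero → g'(t)(T+t) = g(t).
g'(t) = 0.56·220·t^-0.44. Setting 0.56·220·t^-0.44 = 220·t^0.56/(15.4+t) gives 0.56(15.4+t) = t, so 0.44·t = 0.56×15.4.
t* = 0.56×15.4/0.44 = 19.6 min.

19.60 min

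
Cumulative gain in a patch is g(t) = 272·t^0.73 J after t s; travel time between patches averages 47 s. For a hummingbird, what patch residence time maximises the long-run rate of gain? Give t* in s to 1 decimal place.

Optimal t* satisfies g'(t*) = g(t*)/(T + t*).
g'(t) = 0.73·272·t^-0.27. Setting 0.73·272·t^-0.27 = 272·t^0.73/(47+t) gives 0.73(47+t) = t, so 0.27·t = 0.73×47.
t* = 0.73×47/0.27 = 127.1 s.

127.1 s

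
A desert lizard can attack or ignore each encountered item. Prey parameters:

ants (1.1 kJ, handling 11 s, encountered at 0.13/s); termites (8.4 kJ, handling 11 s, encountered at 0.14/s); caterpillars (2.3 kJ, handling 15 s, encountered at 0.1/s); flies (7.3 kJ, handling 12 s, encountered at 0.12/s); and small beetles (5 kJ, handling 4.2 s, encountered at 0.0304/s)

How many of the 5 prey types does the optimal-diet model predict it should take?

3

Profitabilities (E/h, kJ/s): small beetles 1.19, termites 0.764, flies 0.608, caterpillars 0.153, ants 0.1. Add prey in this order while the next type's profitability exceeds the intake rate on those already taken.
Rate on top 1: 0.1348. termites: 0.764 > 0.1348 → include.
Rate on top 2: 0.4978. flies: 0.608 > 0.4978 → include.
Rate on top 3: 0.5366. caterpillars: 0.153 < 0.5366 → exclude; stop.
Optimal diet: small beetles, termites, flies — 3 of 5 types.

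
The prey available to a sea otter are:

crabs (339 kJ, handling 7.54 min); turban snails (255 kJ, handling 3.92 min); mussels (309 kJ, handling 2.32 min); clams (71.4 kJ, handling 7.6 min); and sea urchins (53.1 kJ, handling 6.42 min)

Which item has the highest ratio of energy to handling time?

mussels

Profitability E/h (kJ/min): crabs = 339/7.54 = 45, turban snails = 255/3.92 = 65.1, mussels = 309/2.32 = 133, clams = 71.4/7.6 = 9.39, sea urchins = 53.1/6.42 = 8.27.
Ranked: mussels > turban snails > crabs > clams > sea urchins.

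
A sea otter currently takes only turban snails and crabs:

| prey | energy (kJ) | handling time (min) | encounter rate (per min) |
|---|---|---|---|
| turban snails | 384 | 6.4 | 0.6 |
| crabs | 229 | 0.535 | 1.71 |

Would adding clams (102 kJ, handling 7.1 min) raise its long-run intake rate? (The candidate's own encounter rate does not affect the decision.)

No

On turban snails and crabs alone, R = ΣλE/(1+Σλh) = 622/5.755 = 108.1 kJ/min.
Profitability of clams: 102/7.1 = 14.37 kJ/min.
Since 14.37 < R, time spent handling clams is better spent searching.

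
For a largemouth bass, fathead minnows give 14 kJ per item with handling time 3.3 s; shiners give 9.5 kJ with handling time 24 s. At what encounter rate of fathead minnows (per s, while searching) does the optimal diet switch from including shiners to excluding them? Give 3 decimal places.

0.031 per s

At the threshold, the rate on fathead minnows alone equals the profitability of shiners: λ·14/(1 + λ·3.3) = 9.5/24 = 0.3958.
Rearranging, λ(14 − 0.3958×3.3) = 0.3958, so λ = 0.3958/12.69 = 0.03118 per s.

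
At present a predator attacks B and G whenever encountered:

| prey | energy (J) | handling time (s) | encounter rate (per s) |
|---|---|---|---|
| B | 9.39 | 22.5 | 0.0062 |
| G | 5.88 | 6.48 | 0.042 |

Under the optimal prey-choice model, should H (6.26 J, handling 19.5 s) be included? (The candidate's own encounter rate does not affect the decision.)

Current rate: (0.0062×9.39 + 0.042×5.88)/(1 + 0.0062×22.5 + 0.042×6.48) = 0.2162 J/s.
H: E/h = 6.26/19.5 = 0.321 J/s.
Since 0.321 > R, including H increases the long-run rate.

Yes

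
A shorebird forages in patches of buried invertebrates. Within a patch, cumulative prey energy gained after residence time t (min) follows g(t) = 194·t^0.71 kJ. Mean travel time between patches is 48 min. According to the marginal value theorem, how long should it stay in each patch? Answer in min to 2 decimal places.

117.52 min

By the marginal value theorem, leave when the instantaneous gain rate g'(t) equals the habitat-wide average g(t)/(T + t).
g'(t) = 0.71·194·t^-0.29. Setting 0.71·194·t^-0.29 = 194·t^0.71/(48+t) gives 0.71(48+t) = t, so 0.29·t = 0.71×48.
t* = 0.71×48/0.29 = 117.5 min.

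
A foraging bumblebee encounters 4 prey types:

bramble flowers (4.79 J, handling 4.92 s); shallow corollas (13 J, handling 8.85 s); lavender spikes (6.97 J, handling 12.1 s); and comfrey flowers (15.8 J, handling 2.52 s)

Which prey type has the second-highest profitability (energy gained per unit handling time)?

shallow corollas

Profitability E/h (J/s): bramble flowers = 4.79/4.92 = 0.974, shallow corollas = 13/8.85 = 1.47, lavender spikes = 6.97/12.1 = 0.576, comfrey flowers = 15.8/2.52 = 6.27.
Ranked: comfrey flowers > shallow corollas > bramble flowers > lavender spikes.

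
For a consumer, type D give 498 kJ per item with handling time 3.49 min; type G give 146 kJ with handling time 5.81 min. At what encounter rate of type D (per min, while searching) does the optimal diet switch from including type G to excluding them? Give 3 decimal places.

0.061 per min

Drop type G once their profitability E₂/h₂ falls below the rate achievable on type D alone: E₂/h₂ = λE₁/(1 + λh₁).
Solve for λ: λE₁h₂ = E₂(1 + λh₁) → λ(E₁h₂ − E₂h₁) = E₂ → λ = E₂/(E₁h₂ − E₂h₁).
λ = 146/(498×5.81 − 146×3.49) = 146/2384 = 0.06125 per min.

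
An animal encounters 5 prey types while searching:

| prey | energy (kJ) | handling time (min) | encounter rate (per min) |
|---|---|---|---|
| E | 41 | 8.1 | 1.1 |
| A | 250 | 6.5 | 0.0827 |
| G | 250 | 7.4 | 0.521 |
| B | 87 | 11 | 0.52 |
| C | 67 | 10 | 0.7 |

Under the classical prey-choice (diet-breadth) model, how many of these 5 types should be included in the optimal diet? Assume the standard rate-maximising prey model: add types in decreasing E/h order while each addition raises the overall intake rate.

2

E/h in descending order: A 38.5, G 33.8, B 7.91, C 6.7, E 5.06 kJ/min. The optimal diet is the largest prefix of this list for which every included type satisfies E_i/h_i > R on the types above it.
Rate on top 1: 13.45. G: 33.8 > 13.45 → include.
Rate on top 2: 27.99. B: 7.91 < 27.99 → exclude; stop.
Optimal diet: A, G — 2 of 5 types.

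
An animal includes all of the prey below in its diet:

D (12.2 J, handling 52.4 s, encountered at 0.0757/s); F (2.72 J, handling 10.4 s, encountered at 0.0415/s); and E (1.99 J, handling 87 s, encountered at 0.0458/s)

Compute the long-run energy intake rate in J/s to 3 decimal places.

Energy encountered per unit search time: 0.0757×12.2 + 0.0415×2.72 + 0.0458×1.99 = 1.128 J/s.
Handling time per unit search time: 0.0757×52.4 + 0.0415×10.4 + 0.0458×87 = 8.383.
Rate = 1.128/(1 + 8.383) = 0.1202 J/s.

0.120 J/s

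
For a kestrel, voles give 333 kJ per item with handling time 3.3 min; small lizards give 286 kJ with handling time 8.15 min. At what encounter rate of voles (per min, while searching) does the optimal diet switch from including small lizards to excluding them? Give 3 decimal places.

0.162 per min

The zero-one rule: include small lizards iff E₂/h₂ > λE₁/(1+λh₁). Equality gives the switch point.
λE₁h₂ = E₂ + λE₂h₁ ⇒ λ = E₂/(E₁h₂ − E₂h₁) = 286/(2714 − 943.8) = 0.1616 per min.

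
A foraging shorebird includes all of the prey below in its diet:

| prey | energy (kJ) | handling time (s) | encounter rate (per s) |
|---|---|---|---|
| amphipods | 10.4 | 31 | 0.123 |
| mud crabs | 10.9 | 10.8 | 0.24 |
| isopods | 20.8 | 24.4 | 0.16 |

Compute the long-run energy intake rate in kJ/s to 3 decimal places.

0.639 kJ/s

Energy encountered per unit search time: 0.123×10.4 + 0.24×10.9 + 0.16×20.8 = 7.223 kJ/s.
Handling time per unit search time: 0.123×31 + 0.24×10.8 + 0.16×24.4 = 10.31.
Rate = 7.223/(1 + 10.31) = 0.6387 kJ/s.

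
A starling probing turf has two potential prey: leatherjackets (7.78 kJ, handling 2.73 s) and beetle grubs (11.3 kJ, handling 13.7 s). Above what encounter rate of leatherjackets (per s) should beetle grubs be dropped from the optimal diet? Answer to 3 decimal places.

Drop beetle grubs once their profitability E₂/h₂ falls below the rate achievable on leatherjackets alone: E₂/h₂ = λE₁/(1 + λh₁).
Solve for λ: λE₁h₂ = E₂(1 + λh₁) → λ(E₁h₂ − E₂h₁) = E₂ → λ = E₂/(E₁h₂ − E₂h₁).
λ = 11.3/(7.78×13.7 − 11.3×2.73) = 11.3/75.74 = 0.1492 per s.

0.149 per s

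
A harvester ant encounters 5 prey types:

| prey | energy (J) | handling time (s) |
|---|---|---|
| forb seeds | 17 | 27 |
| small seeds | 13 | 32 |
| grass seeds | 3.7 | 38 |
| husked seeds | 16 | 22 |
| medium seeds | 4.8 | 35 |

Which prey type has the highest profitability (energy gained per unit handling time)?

Profitability E/h (J/s): forb seeds = 17/27 = 0.63, small seeds = 13/32 = 0.406, grass seeds = 3.7/38 = 0.0974, husked seeds = 16/22 = 0.727, medium seeds = 4.8/35 = 0.137.
Ranked: husked seeds > forb seeds > small seeds > medium seeds > grass seeds.

husked seeds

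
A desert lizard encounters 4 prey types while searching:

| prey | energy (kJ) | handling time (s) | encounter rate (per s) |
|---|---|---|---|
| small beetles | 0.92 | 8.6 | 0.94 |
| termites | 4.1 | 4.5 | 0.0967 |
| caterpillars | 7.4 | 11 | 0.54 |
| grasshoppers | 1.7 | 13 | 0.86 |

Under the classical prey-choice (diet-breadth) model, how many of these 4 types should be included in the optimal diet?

Profitabilities (E/h, kJ/s): termites 0.911, caterpillars 0.673, grasshoppers 0.131, small beetles 0.107. Add prey in this order while the next type's profitability exceeds the intake rate on those already taken.
Rate on top 1: 0.2763. caterpillars: 0.673 > 0.2763 → include.
Rate on top 2: 0.5956. grasshoppers: 0.131 < 0.5956 → exclude; stop.
Optimal diet: termites, caterpillars — 2 of 4 types.

2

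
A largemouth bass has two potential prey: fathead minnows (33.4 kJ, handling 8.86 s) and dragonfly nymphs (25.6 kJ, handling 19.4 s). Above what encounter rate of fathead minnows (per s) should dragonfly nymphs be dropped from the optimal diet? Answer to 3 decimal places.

0.061 per s

At the threshold, the rate on fathead minnows alone equals the profitability of dragonfly nymphs: λ·33.4/(1 + λ·8.86) = 25.6/19.4 = 1.32.
Rearranging, λ(33.4 − 1.32×8.86) = 1.32, so λ = 1.32/21.71 = 0.06079 per s.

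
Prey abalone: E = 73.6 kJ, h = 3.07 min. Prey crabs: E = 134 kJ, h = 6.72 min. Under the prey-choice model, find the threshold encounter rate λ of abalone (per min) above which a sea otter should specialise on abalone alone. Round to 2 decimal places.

The zero-one rule: include crabs iff E₂/h₂ > λE₁/(1+λh₁). Equality gives the switch point.
λE₁h₂ = E₂ + λE₂h₁ ⇒ λ = E₂/(E₁h₂ − E₂h₁) = 134/(494.6 − 411.4) = 1.61 per min.

1.61 per min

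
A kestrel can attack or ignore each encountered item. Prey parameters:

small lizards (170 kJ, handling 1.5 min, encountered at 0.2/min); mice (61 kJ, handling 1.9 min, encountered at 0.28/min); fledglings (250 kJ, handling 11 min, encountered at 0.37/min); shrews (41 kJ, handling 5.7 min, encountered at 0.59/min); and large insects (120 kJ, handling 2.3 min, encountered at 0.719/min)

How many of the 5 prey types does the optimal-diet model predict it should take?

2

E/h in descending order: small lizards 113, large insects 52.2, mice 32.1, fledglings 22.7, shrews 7.19 kJ/min. The optimal diet is the largest prefix of this list for which every included type satisfies E_i/h_i > R on the types above it.
Rate on top 1: 26.15. large insects: 52.2 > 26.15 → include.
Rate on top 2: 40.72. mice: 32.1 < 40.72 → exclude; stop.
Optimal diet: small lizards, large insects — 2 of 5 types.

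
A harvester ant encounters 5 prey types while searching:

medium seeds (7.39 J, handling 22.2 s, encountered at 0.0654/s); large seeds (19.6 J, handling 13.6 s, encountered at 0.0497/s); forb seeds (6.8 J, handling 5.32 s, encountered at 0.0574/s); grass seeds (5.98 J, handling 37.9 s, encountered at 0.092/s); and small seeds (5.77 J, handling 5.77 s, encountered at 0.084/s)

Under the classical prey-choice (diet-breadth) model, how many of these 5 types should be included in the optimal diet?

3

E/h in descending order: large seeds 1.44, forb seeds 1.28, small seeds 1, medium seeds 0.333, grass seeds 0.158 J/s. The optimal diet is the largest prefix of this list for which every included type satisfies E_i/h_i > R on the types above it.
Rate on top 1: 0.5812. forb seeds: 1.28 > 0.5812 → include.
Rate on top 2: 0.6887. small seeds: 1 > 0.6887 → include.
Rate on top 3: 0.7499. medium seeds: 0.333 < 0.7499 → exclude; stop.
Optimal diet: large seeds, forb seeds, small seeds — 3 of 5 types.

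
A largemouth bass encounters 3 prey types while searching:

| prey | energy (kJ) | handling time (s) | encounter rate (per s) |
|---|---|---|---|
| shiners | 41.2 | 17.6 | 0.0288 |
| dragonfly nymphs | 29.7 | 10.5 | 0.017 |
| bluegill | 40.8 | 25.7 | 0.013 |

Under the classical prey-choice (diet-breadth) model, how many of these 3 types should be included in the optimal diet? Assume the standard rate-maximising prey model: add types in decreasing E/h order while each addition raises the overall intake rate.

E/h in descending order: dragonfly nymphs 2.83, shiners 2.34, bluegill 1.59 kJ/s. The optimal diet is the largest prefix of this list for which every included type satisfies E_i/h_i > R on the types above it.
Rate on top 1: 0.4284. shiners: 2.34 > 0.4284 → include.
Rate on top 2: 1.004. bluegill: 1.59 > 1.004 → include.
Optimal diet: dragonfly nymphs, shiners, bluegill — 3 of 3 types.

3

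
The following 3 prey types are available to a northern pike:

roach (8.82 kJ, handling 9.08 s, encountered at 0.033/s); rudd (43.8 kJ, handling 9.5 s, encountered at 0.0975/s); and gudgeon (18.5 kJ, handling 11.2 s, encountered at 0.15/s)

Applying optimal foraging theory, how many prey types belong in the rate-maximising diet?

1

Profitabilities (E/h, kJ/s): rudd 4.61, gudgeon 1.65, roach 0.971. Add prey in this order while the next type's profitability exceeds the intake rate on those already taken.
Rate on top 1: 2.217. gudgeon: 1.65 < 2.217 → exclude; stop.
Optimal diet: rudd — 1 of 3 types.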